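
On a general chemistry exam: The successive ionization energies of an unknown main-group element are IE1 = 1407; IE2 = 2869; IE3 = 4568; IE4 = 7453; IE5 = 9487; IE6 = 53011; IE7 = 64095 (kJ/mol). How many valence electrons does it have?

Look for the largest jump between consecutive ionization energies: IE6/IE5 ≈ 5.6, far larger than any earlier ratio.
That jump marks the point where a core electron is being removed. So the atom has 5 valence electrons.

5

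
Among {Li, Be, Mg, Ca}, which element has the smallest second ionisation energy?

Consider each +1 ion: Li⁺ is the bare [He] core; Be⁺ still has 1 valence electron; Mg⁺ still has 1 valence electron; Ca⁺ still has 1 valence electron.
Core electrons are held far more tightly than valence electrons, so Li tops the IE_2 order.
Valence configurations: Be⁺ [He]2s¹, Mg⁺ [Ne]3s¹, Ca⁺ [Ar]4s¹.
Tabulated IE_2 (kJ/mol): Li 7298, Be 1757, Mg 1451, Ca 1145.
Overall IE_2 order: Ca < Mg < Be < Li.

Ca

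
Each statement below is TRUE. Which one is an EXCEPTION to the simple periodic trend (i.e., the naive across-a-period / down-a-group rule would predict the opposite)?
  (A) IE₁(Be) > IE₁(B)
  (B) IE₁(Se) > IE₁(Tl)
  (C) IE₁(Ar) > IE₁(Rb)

(A)

The general trend: first ionization energy increases across a period and decreases down a group.
(A) Be (period 2, group 2) vs B (period 2, group 13): the stated order contradicts the simple trend.
(B) Se (period 4, group 16) vs Tl (period 6, group 13): the stated order agrees with the simple trend.
(C) Ar (period 3, group 18) vs Rb (period 5, group 1): the stated order agrees with the simple trend.
The exception is (A): removing B's lone 2p electron is easier than breaking Be's filled 2s².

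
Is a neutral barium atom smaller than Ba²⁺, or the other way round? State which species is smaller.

Ba²⁺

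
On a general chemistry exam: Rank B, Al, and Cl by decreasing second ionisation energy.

B > Cl > Al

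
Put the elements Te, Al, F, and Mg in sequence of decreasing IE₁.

F is in period 2, group 17; Mg is in period 3, group 2; Al is in period 3, group 13; Te is in period 5, group 16.
IE₁ increases left→right with effective nuclear charge and decreases top→bottom as the valence shell moves farther out.
These span different periods and groups, so the two trends combine.
Mg > Al: this pair runs against the simple trend — see the exception note.
Te > Mg: the two effects oppose for this pair; the across-period effect wins (869 vs 738 kJ/mol).
F > Te: relative to Te, both the across-period and down-group shifts push F's first ionization energy up.
Note the exception: Mg has a higher first ionization energy than Al, contrary to the simple trend — Al's single 3p electron is easier to remove than one from Mg's filled 3s².
For reference (kJ/mol): F 1681, Mg 738, Al 578, Te 869.
So from highest to lowest: F > Te > Mg > Al.

F, Te, Mg, Al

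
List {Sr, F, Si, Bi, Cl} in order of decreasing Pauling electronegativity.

F, Cl, Bi, Si, Sr

F is in period 2, group 17; Si is in period 3, group 14; Cl is in period 3, group 17; Sr is in period 5, group 2; Bi is in period 6, group 15.
Atoms toward the upper right of the periodic table pull bonding electrons most strongly.
Here both period and group differ, so the two effects have to be weighed against each other.
Si > Sr: both effects reinforce here, so Si is clearly the higher of the two.
Bi > Si: the two effects oppose for this pair; the across-period effect wins (2.02 vs 1.90).
Cl > Bi: relative to Bi, both the across-period and down-group shifts push Cl's electronegativity up.
F > Cl: they share group 17; the group trend gives F the larger value.
Approximate values (Pauling): F 3.98, Si 1.90, Cl 3.16, Sr 0.95, Bi 2.02.
So from highest to lowest: F > Cl > Bi > Si > Sr.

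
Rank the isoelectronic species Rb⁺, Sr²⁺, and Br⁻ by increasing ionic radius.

Sr²⁺ < Rb⁺ < Br⁻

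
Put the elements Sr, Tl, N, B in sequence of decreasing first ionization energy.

N > B > Tl > Sr

B is in period 2, group 13; N is in period 2, group 15; Sr is in period 5, group 2; Tl is in period 6, group 13.
First ionization energy rises across a period (greater Z_eff holds electrons more tightly) and falls down a group (valence electrons are farther from the nucleus).
Here both period and group differ, so the two effects have to be weighed against each other.
Tl > Sr: the two effects oppose for this pair; the across-period effect wins (589 vs 550 kJ/mol).
B > Tl: B sits above Tl in group 13, so the down-group effect alone puts B higher.
N > B: both are in period 2; the period trend gives N the larger value.
Tabulated first ionization energy (kJ/mol): B 801, N 1402, Sr 550, Tl 589.
So from highest to lowest: N > B > Tl > Sr.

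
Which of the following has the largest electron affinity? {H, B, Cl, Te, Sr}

Cl

H is in period 1, group 1; B is in period 2, group 13; Cl is in period 3, group 17; Sr is in period 5, group 2; Te is in period 5, group 16.
EA tends to increase across a period and decrease down a group, though the pattern is less regular than for IE or radius.
Here both period and group differ, so the two effects have to be weighed against each other.
B > Sr: both effects reinforce here, so B is clearly the higher of the two.
H > B: period and group pull opposite ways; the down-group shift dominates (73 vs 27 kJ/mol).
Te > H: period and group pull opposite ways; the across-period shift dominates (190 vs 73 kJ/mol).
Cl > Te: relative to Te, both the across-period and down-group shifts push Cl's electron affinity up.
For reference (kJ/mol): H 73, B 27, Cl 349, Sr 5, Te 190.
The largest electron affinity among these belongs to Cl.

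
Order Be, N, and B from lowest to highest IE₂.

IE_2 is the cost of taking one more electron from the +1 cation: Be⁺ still has 1 valence electron; N⁺ still has 4 valence electrons; B⁺ still has 2 valence electrons.
All are still removing valence electrons, so compare the +1 ions as you would atoms: IE_2 generally rises across a period (higher Z_eff) and falls down a group (larger shell), subject to the usual subshell exceptions.
Valence configurations: Be⁺ [He]2s¹, N⁺ [He]2s²2p², B⁺ [He]2s².
Tabulated IE_2 (kJ/mol): Be 1757, N 2856, B 2427.
Hence IE_2: Be < B < N.

Be < B < N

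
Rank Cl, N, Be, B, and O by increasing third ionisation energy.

B < Cl < N < O < Be

The third ionization energy removes an electron from the +2 ion. For each element: Cl²⁺ still has 5 valence electrons; N²⁺ still has 3 valence electrons; Be²⁺ is the bare [He] core; B²⁺ still has 1 valence electron; O²⁺ still has 4 valence electrons.
Breaking into a closed-shell core is much more expensive than removing a leftover valence electron — Be has the largest IE_3 here.
Valence configurations: Cl²⁺ [Ne]3s²3p³, N²⁺ [He]2s²2p¹, B²⁺ [He]2s¹, O²⁺ [He]2s²2p².
Approximate IE_3 values (kJ/mol): Cl 3822, N 4578, Be 14849, B 3660, O 5300.
Putting it together, IE_3: B < Cl < N < O < Be.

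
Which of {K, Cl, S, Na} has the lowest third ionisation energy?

The third ionization energy removes an electron from the +2 ion. For each element: K²⁺ is already 1 electron into the core; Cl²⁺ still has 5 valence electrons; S²⁺ still has 4 valence electrons; Na²⁺ is already 1 electron into the core.
Pulling an electron out of a noble-gas core costs far more than removing a remaining valence electron, so K and Na sit at the high end of IE_3.
Valence configurations: Cl²⁺ [Ne]3s²3p³, S²⁺ [Ne]3s²3p².
Tabulated IE_3 (kJ/mol): K 4420, Cl 3822, S 3357, Na 6910.
Putting it together, IE_3: S < Cl < K < Na.

S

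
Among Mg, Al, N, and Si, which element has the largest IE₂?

The second ionization energy removes an electron from the +1 ion. For each element: Mg⁺ still has 1 valence electron; Al⁺ still has 2 valence electrons; N⁺ still has 4 valence electrons; Si⁺ still has 3 valence electrons.
All are still removing valence electrons, so compare the +1 ions as you would atoms: IE_2 generally rises across a period (higher Z_eff) and falls down a group (larger shell), subject to the usual subshell exceptions.
Valence configurations: Mg⁺ [Ne]3s¹, Al⁺ [Ne]3s², N⁺ [He]2s²2p², Si⁺ [Ne]3s²3p¹.
Si⁺ loses a lone 3p electron whereas Al⁺ must break into a filled 3s² pair, so IE_2(Al) > IE_2(Si) even though Si has the higher nuclear charge.
Tabulated IE_2 (kJ/mol): Mg 1451, Al 1817, N 2856, Si 1577.
Putting it together, IE_2: Mg < Si < Al < N.

N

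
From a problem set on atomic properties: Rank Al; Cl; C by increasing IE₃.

Al, Cl, C

IE_3 is the cost of taking one more electron from the +2 cation: Al²⁺ still has 1 valence electron; Cl²⁺ still has 5 valence electrons; C²⁺ still has 2 valence electrons.
All are still removing valence electrons, so compare the +2 ions as you would atoms: IE_3 generally rises across a period (higher Z_eff) and falls down a group (larger shell), subject to the usual subshell exceptions.
Valence configurations: Al²⁺ [Ne]3s¹, Cl²⁺ [Ne]3s²3p³, C²⁺ [He]2s².
Approximate IE_3 values (kJ/mol): Al 2745, Cl 3822, C 4620.
Putting it together, IE_3: Al < Cl < C.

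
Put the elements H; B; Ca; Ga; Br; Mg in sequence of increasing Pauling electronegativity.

H is in period 1, group 1; B is in period 2, group 13; Mg is in period 3, group 2; Ca is in period 4, group 2; Ga is in period 4, group 13; Br is in period 4, group 17.
EN rises left→right (higher Z_eff, smaller atoms) and falls top→bottom (larger, more shielded atoms).
These span different periods and groups, so the two trends combine.
Mg > Ca: they share group 2; the group trend gives Mg the larger value.
Ga > Mg: the two effects oppose for this pair; the across-period effect wins (1.81 vs 1.31).
B > Ga: B sits above Ga in group 13, so the down-group effect alone puts B higher.
H > B: period and group pull opposite ways; the down-group shift dominates (2.20 vs 2.04).
Br > H: period and group pull opposite ways; the across-period shift dominates (2.96 vs 2.20).
Tabulated electronegativity (Pauling): H 2.20, B 2.04, Mg 1.31, Ca 1.00, Ga 1.81, Br 2.96.
So from lowest to highest: Ca < Mg < Ga < B < H < Br.

Ca, Mg, Ga, B, H, Br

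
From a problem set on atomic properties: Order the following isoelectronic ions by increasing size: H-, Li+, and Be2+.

Be2+, Li+, H-

All of these have 2 electrons, so size is governed by nuclear charge alone: the more protons, the stronger the pull on the same electron cloud, and the smaller the ion.
Nuclear charges: Be2+ (Z=4), Li+ (Z=3), H- (Z=1).
Smallest to largest: Be2+ < Li+ < H-.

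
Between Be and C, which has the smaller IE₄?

After 3 electrons have been removed, what remains? Be³⁺ is already 1 electron into the core; C³⁺ still has 1 valence electron.
Pulling an electron out of a noble-gas core costs far more than removing a remaining valence electron, so Be sits at the high end of IE_4.
Tabulated IE_4 (kJ/mol): Be 21007, C 6223.
So the fourth ionization energies run C < Be.

C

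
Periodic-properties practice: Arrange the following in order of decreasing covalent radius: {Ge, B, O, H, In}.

In > Ge > B > O > H

H is in period 1, group 1; B is in period 2, group 13; O is in period 2, group 16; Ge is in period 4, group 14; In is in period 5, group 13.
Across a period the added protons contract the valence shell; down a group each new principal shell makes the atom larger.
These span different periods and groups, so the two trends combine.
O > H: period and group pull opposite ways; the down-group shift dominates (63 vs 32 pm).
B > O: B lies to the left of O in period 2, so the across-period effect alone puts B larger.
Ge > B: period and group pull opposite ways; the down-group shift dominates (121 vs 85 pm).
In > Ge: both effects reinforce here, so In is clearly the larger of the two.
Approximate values (pm): H 32, B 85, O 63, Ge 121, In 142.
So from largest to smallest: In > Ge > B > O > H.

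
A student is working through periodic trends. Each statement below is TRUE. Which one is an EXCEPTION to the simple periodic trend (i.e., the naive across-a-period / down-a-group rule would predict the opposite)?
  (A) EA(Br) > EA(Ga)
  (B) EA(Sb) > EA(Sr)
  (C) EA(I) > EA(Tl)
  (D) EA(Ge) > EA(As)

(D)

The general trend: electron affinity increases across a period and decreases down a group.
(A) Br (period 4, group 17) vs Ga (period 4, group 13): the stated order agrees with the simple trend.
(B) Sb (period 5, group 15) vs Sr (period 5, group 2): the stated order agrees with the simple trend.
(C) I (period 5, group 17) vs Tl (period 6, group 13): the stated order agrees with the simple trend.
(D) Ge (period 4, group 14) vs As (period 4, group 15): the stated order contradicts the simple trend.
The exception is (D): adding an electron to As's half-filled 4p³ is unfavourable, so Ge (4p²) has the more exothermic EA.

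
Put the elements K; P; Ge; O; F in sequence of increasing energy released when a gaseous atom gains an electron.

K < P < Ge < O < F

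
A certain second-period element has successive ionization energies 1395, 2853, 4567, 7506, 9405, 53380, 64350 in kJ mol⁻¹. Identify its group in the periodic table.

Group 15

Look for the largest jump between consecutive ionization energies: IE6/IE5 ≈ 5.7, far larger than any earlier ratio.
That jump marks the point where a core electron is being removed. So the atom has 5 valence electrons.
A main-group element with 5 valence electrons is in group 15.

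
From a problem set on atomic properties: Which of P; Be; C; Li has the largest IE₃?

After 2 electrons have been removed, what remains? P²⁺ still has 3 valence electrons; Be²⁺ is the bare [He] core; C²⁺ still has 2 valence electrons; Li²⁺ is already 1 electron into the core.
Core electrons are held far more tightly than valence electrons, so Li and Be top the IE_3 order.
Valence configurations: P²⁺ [Ne]3s²3p¹, C²⁺ [He]2s².
Approximate IE_3 values (kJ/mol): P 2914, Be 14849, C 4620, Li 11815.
So the third ionization energies run P < C < Li < Be.

Be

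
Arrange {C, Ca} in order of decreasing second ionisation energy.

IE_2 is the cost of taking one more electron from the +1 cation: C⁺ still has 3 valence electrons; Ca⁺ still has 1 valence electron.
All are still removing valence electrons, so compare the +1 ions as you would atoms: IE_2 generally rises across a period (higher Z_eff) and falls down a group (larger shell), subject to the usual subshell exceptions.
Valence configurations: C⁺ [He]2s²2p¹, Ca⁺ [Ar]4s¹.
Tabulated IE_2 (kJ/mol): C 2353, Ca 1145.
So the second ionization energies run Ca < C.

C > Ca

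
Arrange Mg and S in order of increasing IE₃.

The third ionization energy removes an electron from the +2 ion. For each element: Mg²⁺ is the bare [Ne] core; S²⁺ still has 4 valence electrons.
Core electrons are held far more tightly than valence electrons, so Mg tops the IE_3 order.
The numbers (kJ/mol): Mg 7733, S 3357.
Putting it together, IE_3: S < Mg.

S, Mg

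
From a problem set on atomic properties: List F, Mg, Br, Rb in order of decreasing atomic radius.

F is in period 2, group 17; Mg is in period 3, group 2; Br is in period 4, group 17; Rb is in period 5, group 1.
Moving right in a period, electrons are added to the same shell under a stronger nuclear pull, so atoms get smaller; moving down, a new shell is opened and atoms get larger.
Neither a single period nor a single group — weigh both effects.
Br > F: Br sits below F in group 17, so the down-group effect alone puts Br larger.
Mg > Br: the two effects oppose for this pair; the across-period effect wins (139 vs 114 pm).
Rb > Mg: relative to Mg, both the across-period and down-group shifts push Rb's atomic radius up.
Approximate values (pm): F 64, Mg 139, Br 114, Rb 210.
So from largest to smallest: Rb > Mg > Br > F.

Rb, Mg, Br, F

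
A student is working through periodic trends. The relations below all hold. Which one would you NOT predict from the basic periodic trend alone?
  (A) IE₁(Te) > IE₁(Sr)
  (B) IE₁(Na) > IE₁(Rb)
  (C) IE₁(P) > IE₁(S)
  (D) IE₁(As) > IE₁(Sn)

The general trend: first ionization energy increases across a period and decreases down a group.
(A) Te (period 5, group 16) vs Sr (period 5, group 2): the stated order agrees with the simple trend.
(B) Na (period 3, group 1) vs Rb (period 5, group 1): the stated order agrees with the simple trend.
(C) P (period 3, group 15) vs S (period 3, group 16): the stated order contradicts the simple trend.
(D) As (period 4, group 15) vs Sn (period 5, group 14): the stated order agrees with the simple trend.
The exception is (C): S (3p⁴) ionizes more easily than half-filled P (3p³) because the paired 3p electron in S is pushed out by e⁻–e⁻ repulsion.

(C)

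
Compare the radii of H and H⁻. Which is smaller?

H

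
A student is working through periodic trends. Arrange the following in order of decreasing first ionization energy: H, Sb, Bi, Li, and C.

H > C > Sb > Bi > Li

First ionization energy rises across a period (greater Z_eff holds electrons more tightly) and falls down a group (valence electrons are farther from the nucleus).
These span different periods and groups, so the two trends combine.
Bi > Li: the two effects oppose for this pair; the across-period effect wins (703 vs 520 kJ/mol).
Sb > Bi: they share group 15; the group trend gives Sb the larger value.
C > Sb: the two effects oppose for this pair; the down-group effect wins (1086 vs 831 kJ/mol).
H > C: the two effects oppose for this pair; the down-group effect wins (1312 vs 1086 kJ/mol).
Approximate values (kJ/mol): H 1312, Li 520, C 1086, Sb 831, Bi 703.
So from highest to lowest: H > C > Sb > Bi > Li.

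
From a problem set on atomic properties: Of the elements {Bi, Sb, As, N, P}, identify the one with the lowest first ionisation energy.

Bi

N is in period 2, group 15; P is in period 3, group 15; As is in period 4, group 15; Sb is in period 5, group 15; Bi is in period 6, group 15.
Removing the outermost electron gets harder across a period and easier down a group.
All are in group 15, so first ionization energy increases up the group.
The lowest first ionisation energy among these belongs to Bi.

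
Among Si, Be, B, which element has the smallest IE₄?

Si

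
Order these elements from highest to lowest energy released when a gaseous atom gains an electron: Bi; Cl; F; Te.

Cl > F > Te > Bi

EA tends to increase across a period and decrease down a group, though the pattern is less regular than for IE or radius.
These span different periods and groups, so the two trends combine.
Te > Bi: both effects reinforce here, so Te is clearly the higher of the two.
F > Te: both effects reinforce here, so F is clearly the higher of the two.
Cl > F: this pair runs against the simple trend — see the exception note.
Note the exception: Cl has a higher electron affinity than F, contrary to the simple trend — F's small 2p subshell makes the incoming electron feel strong e⁻–e⁻ repulsion, so Cl actually releases more energy on gaining an electron.
For reference (kJ/mol): F 328, Cl 349, Te 190, Bi 91.
So from highest to lowest: Cl > F > Te > Bi.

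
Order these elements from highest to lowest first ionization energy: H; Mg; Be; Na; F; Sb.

F > H > Be > Sb > Mg > Na

H is in period 1, group 1; Be is in period 2, group 2; F is in period 2, group 17; Na is in period 3, group 1; Mg is in period 3, group 2; Sb is in period 5, group 15.
Across a period the outer electron is held more tightly (higher IE₁); down a group it sits in a higher shell, more shielded, and comes off more easily.
These span different periods and groups, so the two trends combine.
Mg > Na: Mg lies to the right of Na in period 3, so the across-period effect alone puts Mg higher.
Sb > Mg: period and group pull opposite ways; the across-period shift dominates (831 vs 738 kJ/mol).
Be > Sb: period and group pull opposite ways; the down-group shift dominates (900 vs 831 kJ/mol).
H > Be: the two effects oppose for this pair; the down-group effect wins (1312 vs 900 kJ/mol).
F > H: the two effects oppose for this pair; the across-period effect wins (1681 vs 1312 kJ/mol).
Tabulated first ionization energy (kJ/mol): H 1312, Be 900, F 1681, Na 496, Mg 738, Sb 831.
So from highest to lowest: F > H > Be > Sb > Mg > Na.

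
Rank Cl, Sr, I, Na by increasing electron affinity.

Na is in period 3, group 1; Cl is in period 3, group 17; Sr is in period 5, group 2; I is in period 5, group 17.
Adding an electron releases more energy for atoms nearer the top right (short of the noble gases).
Here both period and group differ, so the two effects have to be weighed against each other.
Na > Sr: the two effects oppose for this pair; the down-group effect wins (53 vs 5 kJ/mol).
I > Na: period and group pull opposite ways; the across-period shift dominates (295 vs 53 kJ/mol).
Cl > I: Cl sits above I in group 17, so the down-group effect alone puts Cl higher.
Tabulated electron affinity (kJ/mol): Na 53, Cl 349, Sr 5, I 295.
So from lowest to highest: Sr < Na < I < Cl.

Sr, Na, I, Cl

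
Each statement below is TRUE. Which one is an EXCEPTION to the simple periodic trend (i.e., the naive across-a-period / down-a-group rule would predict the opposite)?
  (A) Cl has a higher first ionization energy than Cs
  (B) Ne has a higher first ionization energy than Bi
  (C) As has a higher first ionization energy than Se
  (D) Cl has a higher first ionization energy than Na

The general trend: first ionization energy increases across a period and decreases down a group.
(A) Cl (period 3, group 17) vs Cs (period 6, group 1): the stated order agrees with the simple trend.
(B) Ne (period 2, group 18) vs Bi (period 6, group 15): the stated order agrees with the simple trend.
(C) As (period 4, group 15) vs Se (period 4, group 16): the stated order contradicts the simple trend.
(D) Cl (period 3, group 17) vs Na (period 3, group 1): the stated order agrees with the simple trend.
The exception is (C): Se (4p⁴) ionizes more easily than half-filled As (4p³).

(C)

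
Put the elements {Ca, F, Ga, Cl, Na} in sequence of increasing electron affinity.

Ca, Ga, Na, F, Cl

F is in period 2, group 17; Na is in period 3, group 1; Cl is in period 3, group 17; Ca is in period 4, group 2; Ga is in period 4, group 13.
Electron affinity generally becomes more exothermic across a period toward the halogens and less exothermic down a group.
Here both period and group differ, so the two effects have to be weighed against each other.
Ga > Ca: Ga lies to the right of Ca in period 4, so the across-period effect alone puts Ga higher.
Na > Ga: period and group pull opposite ways; the down-group shift dominates (53 vs 29 kJ/mol).
F > Na: relative to Na, both the across-period and down-group shifts push F's electron affinity up.
Cl > F: this pair runs against the simple trend — see the exception note.
Note the exception: Cl has a higher electron affinity than F, contrary to the simple trend — F's small 2p subshell makes the incoming electron feel strong e⁻–e⁻ repulsion, so Cl actually releases more energy on gaining an electron.
For reference (kJ/mol): F 328, Na 53, Cl 349, Ca 2, Ga 29.
So from lowest to highest: Ca < Ga < Na < F < Cl.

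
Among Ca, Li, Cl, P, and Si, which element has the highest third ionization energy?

The third ionization energy removes an electron from the +2 ion. For each element: Ca²⁺ is the bare [Ar] core; Li²⁺ is already 1 electron into the core; Cl²⁺ still has 5 valence electrons; P²⁺ still has 3 valence electrons; Si²⁺ still has 2 valence electrons.
Breaking into a closed-shell core is much more expensive than removing a leftover valence electron — Ca and Li have the largest IE_3 here.
Valence configurations: Cl²⁺ [Ne]3s²3p³, P²⁺ [Ne]3s²3p¹, Si²⁺ [Ne]3s².
P²⁺ loses a lone 3p electron whereas Si²⁺ must break into a filled 3s² pair, so IE_3(Si) > IE_3(P) even though P has the higher nuclear charge.
The numbers (kJ/mol): Ca 4912, Li 11815, Cl 3822, P 2914, Si 3232.
So the third ionization energies run P < Si < Cl < Ca < Li.

Li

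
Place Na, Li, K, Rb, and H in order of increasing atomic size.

H < Li < Na < K < Rb

Moving right in a period, electrons are added to the same shell under a stronger nuclear pull, so atoms get smaller; moving down, a new shell is opened and atoms get larger.
All are in group 1, so atomic radius increases down the group.
So from smallest to largest: H < Li < Na < K < Rb.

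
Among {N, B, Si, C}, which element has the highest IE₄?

B

Consider each +3 ion: N³⁺ still has 2 valence electrons; B³⁺ is the bare [He] core; Si³⁺ still has 1 valence electron; C³⁺ still has 1 valence electron.
Breaking into a closed-shell core is much more expensive than removing a leftover valence electron — B has the largest IE_4 here.
Valence configurations: N³⁺ [He]2s², Si³⁺ [Ne]3s¹, C³⁺ [He]2s¹.
Tabulated IE_4 (kJ/mol): N 7475, B 25026, Si 4356, C 6223.
Hence IE_4: Si < C < N < B.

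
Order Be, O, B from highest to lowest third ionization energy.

Be > O > B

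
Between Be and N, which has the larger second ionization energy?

N

Consider each +1 ion: Be⁺ still has 1 valence electron; N⁺ still has 4 valence electrons.
All are still removing valence electrons, so compare the +1 ions as you would atoms: IE_2 generally rises across a period (higher Z_eff) and falls down a group (larger shell), subject to the usual subshell exceptions.
Valence configurations: Be⁺ [He]2s¹, N⁺ [He]2s²2p².
Tabulated IE_2 (kJ/mol): Be 1757, N 2856.
So the second ionization energies run Be < N.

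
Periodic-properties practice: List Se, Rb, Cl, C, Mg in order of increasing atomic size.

C, Cl, Se, Mg, Rb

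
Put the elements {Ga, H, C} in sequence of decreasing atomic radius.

Ga > C > H

Moving right in a period, electrons are added to the same shell under a stronger nuclear pull, so atoms get smaller; moving down, a new shell is opened and atoms get larger.
These span different periods and groups, so the two trends combine.
C > H: period and group pull opposite ways; the down-group shift dominates (75 vs 32 pm).
Ga > C: both effects reinforce here, so Ga is clearly the larger of the two.
For reference (pm): H 32, C 75, Ga 124.
So from largest to smallest: Ga > C > H.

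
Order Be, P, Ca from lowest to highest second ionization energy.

Ca, Be, P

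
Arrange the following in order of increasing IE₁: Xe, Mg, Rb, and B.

Rb, Mg, B, Xe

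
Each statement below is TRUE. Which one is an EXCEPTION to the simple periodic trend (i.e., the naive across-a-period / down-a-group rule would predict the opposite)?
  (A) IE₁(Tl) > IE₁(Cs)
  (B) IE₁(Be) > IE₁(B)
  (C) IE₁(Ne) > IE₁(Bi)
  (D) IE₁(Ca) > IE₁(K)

(B)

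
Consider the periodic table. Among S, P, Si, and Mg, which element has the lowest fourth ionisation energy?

Si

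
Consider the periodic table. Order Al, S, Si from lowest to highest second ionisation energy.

Si, Al, S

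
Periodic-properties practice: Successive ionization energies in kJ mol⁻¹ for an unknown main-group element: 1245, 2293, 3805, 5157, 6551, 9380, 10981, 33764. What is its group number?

Group 17

Look for the largest jump between consecutive ionization energies: IE8/IE7 ≈ 3.1, far larger than any earlier ratio.
That jump marks the point where a core electron is being removed. So the atom has 7 valence electrons.
A main-group element with 7 valence electrons is in group 17.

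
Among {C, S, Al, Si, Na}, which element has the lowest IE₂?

Consider each +1 ion: C⁺ still has 3 valence electrons; S⁺ still has 5 valence electrons; Al⁺ still has 2 valence electrons; Si⁺ still has 3 valence electrons; Na⁺ is the bare [Ne] core.
Pulling an electron out of a noble-gas core costs far more than removing a remaining valence electron, so Na sits at the high end of IE_2.
Valence configurations: C⁺ [He]2s²2p¹, S⁺ [Ne]3s²3p³, Al⁺ [Ne]3s², Si⁺ [Ne]3s²3p¹.
Si⁺ loses a lone 3p electron whereas Al⁺ must break into a filled 3s² pair, so IE_2(Al) > IE_2(Si) even though Si has the higher nuclear charge.
Tabulated IE_2 (kJ/mol): C 2353, S 2252, Al 1817, Si 1577, Na 4562.
So the second ionization energies run Si < Al < S < C < Na.

Si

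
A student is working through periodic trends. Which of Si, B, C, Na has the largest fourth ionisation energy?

B

After 3 electrons have been removed, what remains? Si³⁺ still has 1 valence electron; B³⁺ is the bare [He] core; C³⁺ still has 1 valence electron; Na³⁺ is already 2 electrons into the core.
Pulling an electron out of a noble-gas core costs far more than removing a remaining valence electron, so Na and B sit at the high end of IE_4.
Valence configurations: Si³⁺ [Ne]3s¹, C³⁺ [He]2s¹.
The numbers (kJ/mol): Si 4356, B 25026, C 6223, Na 9543.
Overall IE_4 order: Si < C < Na < B.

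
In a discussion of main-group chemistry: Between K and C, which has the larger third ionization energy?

The third ionization energy removes an electron from the +2 ion. For each element: K²⁺ is already 1 electron into the core; C²⁺ still has 2 valence electrons.
Usually core removal costs more than valence removal, but here the competition is close: a tightly held n=2 valence electron can cost more to remove than an n=3 core electron, so the actual values have to decide it.
Approximate IE_3 values (kJ/mol): K 4420, C 4620.
Putting it together, IE_3: K < C.

C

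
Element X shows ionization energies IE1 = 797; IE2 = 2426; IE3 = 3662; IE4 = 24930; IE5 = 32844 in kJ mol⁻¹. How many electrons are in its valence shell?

Look for the largest jump between consecutive ionization energies: IE4/IE3 ≈ 6.8, far larger than any earlier ratio.
That jump marks the point where a core electron is being removed. So the atom has 3 valence electrons.

3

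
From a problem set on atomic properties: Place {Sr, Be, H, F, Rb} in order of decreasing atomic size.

Rb, Sr, Be, F, H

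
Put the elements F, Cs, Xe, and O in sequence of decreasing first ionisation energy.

O is in period 2, group 16; F is in period 2, group 17; Xe is in period 5, group 18; Cs is in period 6, group 1.
Across a period the outer electron is held more tightly (higher IE₁); down a group it sits in a higher shell, more shielded, and comes off more easily.
Here both period and group differ, so the two effects have to be weighed against each other.
Xe > Cs: both effects reinforce here, so Xe is clearly the higher of the two.
O > Xe: the two effects oppose for this pair; the down-group effect wins (1314 vs 1170 kJ/mol).
F > O: F lies to the right of O in period 2, so the across-period effect alone puts F higher.
Tabulated first ionization energy (kJ/mol): O 1314, F 1681, Xe 1170, Cs 376.
So from highest to lowest: F > O > Xe > Cs.

F > O > Xe > Cs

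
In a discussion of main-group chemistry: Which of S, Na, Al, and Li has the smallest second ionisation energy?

Al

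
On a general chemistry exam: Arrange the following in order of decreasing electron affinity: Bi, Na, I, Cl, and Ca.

Na is in period 3, group 1; Cl is in period 3, group 17; Ca is in period 4, group 2; I is in period 5, group 17; Bi is in period 6, group 15.
Adding an electron releases more energy for atoms nearer the top right (short of the noble gases).
Neither a single period nor a single group — weigh both effects.
Na > Ca: the two effects oppose for this pair; the down-group effect wins (53 vs 2 kJ/mol).
Bi > Na: period and group pull opposite ways; the across-period shift dominates (91 vs 53 kJ/mol).
I > Bi: relative to Bi, both the across-period and down-group shifts push I's electron affinity up.
Cl > I: they share group 17; the group trend gives Cl the larger value.
Approximate values (kJ/mol): Na 53, Cl 349, Ca 2, I 295, Bi 91.
So from highest to lowest: Cl > I > Bi > Na > Ca.

Cl > I > Bi > Na > Ca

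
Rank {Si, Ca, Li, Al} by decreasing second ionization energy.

Li > Al > Si > Ca

Consider each +1 ion: Si⁺ still has 3 valence electrons; Ca⁺ still has 1 valence electron; Li⁺ is the bare [He] core; Al⁺ still has 2 valence electrons.
Breaking into a closed-shell core is much more expensive than removing a leftover valence electron — Li has the largest IE_2 here.
Valence configurations: Si⁺ [Ne]3s²3p¹, Ca⁺ [Ar]4s¹, Al⁺ [Ne]3s².
Si⁺ loses a lone 3p electron whereas Al⁺ must break into a filled 3s² pair, so IE_2(Al) > IE_2(Si) even though Si has the higher nuclear charge.
Tabulated IE_2 (kJ/mol): Si 1577, Ca 1145, Li 7298, Al 1817.
Putting it together, IE_2: Ca < Si < Al < Li.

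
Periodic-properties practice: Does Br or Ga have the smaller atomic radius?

Br

Ga is in period 4, group 13; Br is in period 4, group 17.
Atomic radius shrinks across a period as nuclear charge pulls the same shell inward, and grows down a group as new shells are added.
All lie in period 4, so atomic radius increases right to left.
So Br has the smaller atomic radius (Br < Ga).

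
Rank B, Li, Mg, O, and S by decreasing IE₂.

Li > O > B > S > Mg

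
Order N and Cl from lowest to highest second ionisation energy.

Cl, N

IE_2 is the cost of taking one more electron from the +1 cation: N⁺ still has 4 valence electrons; Cl⁺ still has 6 valence electrons.
All are still removing valence electrons, so compare the +1 ions as you would atoms: IE_2 generally rises across a period (higher Z_eff) and falls down a group (larger shell), subject to the usual subshell exceptions.
Valence configurations: N⁺ [He]2s²2p², Cl⁺ [Ne]3s²3p⁴.
Approximate IE_2 values (kJ/mol): N 2856, Cl 2298.
So the second ionization energies run Cl < N.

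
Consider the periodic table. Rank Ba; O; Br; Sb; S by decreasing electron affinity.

O is in period 2, group 16; S is in period 3, group 16; Br is in period 4, group 17; Sb is in period 5, group 15; Ba is in period 6, group 2.
Electron affinity generally becomes more exothermic across a period toward the halogens and less exothermic down a group.
These span different periods and groups, so the two trends combine.
Sb > Ba: both effects reinforce here, so Sb is clearly the higher of the two.
O > Sb: relative to Sb, both the across-period and down-group shifts push O's electron affinity up.
S > O: this pair runs against the simple trend — see the exception note.
Br > S: the two effects oppose for this pair; the across-period effect wins (325 vs 200 kJ/mol).
Note the exception: S has a higher electron affinity than O, contrary to the simple trend — the compact 2p subshell of O repels the added electron more than S's larger 3p does.
For reference (kJ/mol): O 141, S 200, Br 325, Sb 103, Ba 14.
So from highest to lowest: Br > S > O > Sb > Ba.

Br, S, O, Sb, Ba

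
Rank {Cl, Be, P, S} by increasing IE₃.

P, S, Cl, Be

Consider each +2 ion: Cl²⁺ still has 5 valence electrons; Be²⁺ is the bare [He] core; P²⁺ still has 3 valence electrons; S²⁺ still has 4 valence electrons.
Core electrons are held far more tightly than valence electrons, so Be tops the IE_3 order.
Valence configurations: Cl²⁺ [Ne]3s²3p³, P²⁺ [Ne]3s²3p¹, S²⁺ [Ne]3s²3p².
Approximate IE_3 values (kJ/mol): Cl 3822, Be 14849, P 2914, S 3357.
Overall IE_3 order: P < S < Cl < Be.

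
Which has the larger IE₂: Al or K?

K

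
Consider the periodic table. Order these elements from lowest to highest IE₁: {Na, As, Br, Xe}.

Na, As, Br, Xe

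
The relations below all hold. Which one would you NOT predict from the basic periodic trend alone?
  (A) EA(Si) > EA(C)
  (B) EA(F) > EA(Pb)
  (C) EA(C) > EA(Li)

The general trend: electron affinity increases across a period and decreases down a group.
(A) Si (period 3, group 14) vs C (period 2, group 14): the stated order contradicts the simple trend.
(B) F (period 2, group 17) vs Pb (period 6, group 14): the stated order agrees with the simple trend.
(C) C (period 2, group 14) vs Li (period 2, group 1): the stated order agrees with the simple trend.
The exception is (A): Si's larger, more diffuse 3p orbitals accept an added electron slightly more readily than C's compact 2p.

(A)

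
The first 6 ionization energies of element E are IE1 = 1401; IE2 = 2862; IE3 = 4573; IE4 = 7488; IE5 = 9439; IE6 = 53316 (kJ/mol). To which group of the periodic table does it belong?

Look for the largest jump between consecutive ionization energies: IE6/IE5 ≈ 5.6, far larger than any earlier ratio.
That jump marks the point where a core electron is being removed. So the atom has 5 valence electrons.
A main-group element with 5 valence electrons is in group 15.

Group 15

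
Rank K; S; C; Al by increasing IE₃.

Al < S < K < C

IE_3 is the cost of taking one more electron from the +2 cation: K²⁺ is already 1 electron into the core; S²⁺ still has 4 valence electrons; C²⁺ still has 2 valence electrons; Al²⁺ still has 1 valence electron.
Usually core removal costs more than valence removal, but here the competition is close: a tightly held n=2 valence electron can cost more to remove than an n=3 core electron, so the actual values have to decide it.
Valence configurations: S²⁺ [Ne]3s²3p², C²⁺ [He]2s², Al²⁺ [Ne]3s¹.
Tabulated IE_3 (kJ/mol): K 4420, S 3357, C 4620, Al 2745.
Putting it together, IE_3: Al < S < K < C.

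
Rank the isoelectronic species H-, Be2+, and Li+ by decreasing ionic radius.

All of these have 2 electrons, so size is governed by nuclear charge alone: the more protons, the stronger the pull on the same electron cloud, and the smaller the ion.
Nuclear charges: Be2+ (Z=4), Li+ (Z=3), H- (Z=1).
Largest to smallest: H- > Li+ > Be2+.

H- > Li+ > Be2+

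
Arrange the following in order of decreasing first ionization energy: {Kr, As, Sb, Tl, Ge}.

Removing the outermost electron gets harder across a period and easier down a group.
Here both period and group differ, so the two effects have to be weighed against each other.
Ge > Tl: both effects reinforce here, so Ge is clearly the higher of the two.
Sb > Ge: the two effects oppose for this pair; the across-period effect wins (831 vs 762 kJ/mol).
As > Sb: they share group 15; the group trend gives As the larger value.
Kr > As: both are in period 4; the period trend gives Kr the larger value.
Tabulated first ionization energy (kJ/mol): Ge 762, As 947, Kr 1351, Sb 831, Tl 589.
So from highest to lowest: Kr > As > Sb > Ge > Tl.

Kr, As, Sb, Ge, Tl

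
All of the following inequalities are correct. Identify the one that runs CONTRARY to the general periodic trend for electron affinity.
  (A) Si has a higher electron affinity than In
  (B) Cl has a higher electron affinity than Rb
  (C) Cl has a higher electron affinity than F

(C)

The general trend: electron affinity increases across a period and decreases down a group.
(A) Si (period 3, group 14) vs In (period 5, group 13): the stated order agrees with the simple trend.
(B) Cl (period 3, group 17) vs Rb (period 5, group 1): the stated order agrees with the simple trend.
(C) Cl (period 3, group 17) vs F (period 2, group 17): the stated order contradicts the simple trend.
The exception is (C): F's small 2p subshell makes the incoming electron feel strong e⁻–e⁻ repulsion, so Cl actually releases more energy on gaining an electron.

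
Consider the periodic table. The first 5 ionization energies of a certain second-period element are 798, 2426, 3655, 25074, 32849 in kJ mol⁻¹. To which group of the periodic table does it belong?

Look for the largest jump between consecutive ionization energies: IE4/IE3 ≈ 6.9, far larger than any earlier ratio.
That jump marks the point where a core electron is being removed. So the atom has 3 valence electrons.
A main-group element with 3 valence electrons is in group 13.

Group 13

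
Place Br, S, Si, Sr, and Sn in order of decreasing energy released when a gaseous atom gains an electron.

Br > S > Si > Sn > Sr

Si is in period 3, group 14; S is in period 3, group 16; Br is in period 4, group 17; Sr is in period 5, group 2; Sn is in period 5, group 14.
Electron affinity generally becomes more exothermic across a period toward the halogens and less exothermic down a group.
These span different periods and groups, so the two trends combine.
Sn > Sr: Sn lies to the right of Sr in period 5, so the across-period effect alone puts Sn higher.
Si > Sn: they share group 14; the group trend gives Si the larger value.
S > Si: S lies to the right of Si in period 3, so the across-period effect alone puts S higher.
Br > S: period and group pull opposite ways; the across-period shift dominates (325 vs 200 kJ/mol).
For reference (kJ/mol): Si 134, S 200, Br 325, Sr 5, Sn 107.
So from highest to lowest: Br > S > Si > Sn > Sr.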